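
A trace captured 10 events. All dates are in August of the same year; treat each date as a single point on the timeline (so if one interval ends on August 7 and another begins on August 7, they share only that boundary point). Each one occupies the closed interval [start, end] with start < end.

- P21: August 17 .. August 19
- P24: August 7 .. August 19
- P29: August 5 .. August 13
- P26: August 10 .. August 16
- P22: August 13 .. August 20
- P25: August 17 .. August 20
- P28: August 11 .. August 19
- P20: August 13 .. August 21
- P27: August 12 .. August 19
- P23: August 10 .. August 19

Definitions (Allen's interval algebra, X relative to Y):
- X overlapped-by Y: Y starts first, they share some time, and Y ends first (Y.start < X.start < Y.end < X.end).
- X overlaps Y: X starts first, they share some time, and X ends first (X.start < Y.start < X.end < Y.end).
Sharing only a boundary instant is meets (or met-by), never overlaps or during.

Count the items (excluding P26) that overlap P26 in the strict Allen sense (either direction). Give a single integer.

Target P26 = [August 10, August 16].
P20 [August 13, August 21] → overlapped-by → counts.
P21 [August 17, August 19] → after → no.
P22 [August 13, August 20] → overlapped-by → counts.
P23 [August 10, August 19] → started-by → no.
P24 [August 7, August 19] → contains → no.
P25 [August 17, August 20] → after → no.
P27 [August 12, August 19] → overlapped-by → counts.
P28 [August 11, August 19] → overlapped-by → counts.
P29 [August 5, August 13] → overlaps → counts.
Total: 5.

5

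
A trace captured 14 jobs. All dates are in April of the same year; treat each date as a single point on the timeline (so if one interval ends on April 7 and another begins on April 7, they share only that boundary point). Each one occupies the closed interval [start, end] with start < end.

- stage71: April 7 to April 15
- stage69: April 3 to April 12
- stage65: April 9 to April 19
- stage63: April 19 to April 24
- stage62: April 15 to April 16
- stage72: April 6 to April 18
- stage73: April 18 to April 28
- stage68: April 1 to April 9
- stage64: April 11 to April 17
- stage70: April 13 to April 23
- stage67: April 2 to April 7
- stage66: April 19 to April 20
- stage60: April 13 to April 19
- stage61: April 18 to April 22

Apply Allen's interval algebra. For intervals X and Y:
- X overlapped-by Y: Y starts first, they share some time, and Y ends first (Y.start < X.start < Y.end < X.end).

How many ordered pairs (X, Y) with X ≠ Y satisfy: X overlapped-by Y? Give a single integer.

Checking all 182 ordered pairs for relation 'overlapped-by'; matching pairs in alphabetical order:
(stage60, stage64): stage60 overlapped-by stage64 ✓
(stage60, stage71): stage60 overlapped-by stage71 ✓
(stage60, stage72): stage60 overlapped-by stage72 ✓
(stage61, stage60): stage61 overlapped-by stage60 ✓
(stage61, stage65): stage61 overlapped-by stage65 ✓
(stage63, stage61): stage63 overlapped-by stage61 ✓
(stage63, stage70): stage63 overlapped-by stage70 ✓
(stage64, stage69): stage64 overlapped-by stage69 ✓
(stage64, stage71): stage64 overlapped-by stage71 ✓
(stage65, stage69): stage65 overlapped-by stage69 ✓
(stage65, stage71): stage65 overlapped-by stage71 ✓
(stage65, stage72): stage65 overlapped-by stage72 ✓
(stage69, stage67): stage69 overlapped-by stage67 ✓
(stage69, stage68): stage69 overlapped-by stage68 ✓
(stage70, stage64): stage70 overlapped-by stage64 ✓
(stage70, stage65): stage70 overlapped-by stage65 ✓
(stage70, stage71): stage70 overlapped-by stage71 ✓
(stage70, stage72): stage70 overlapped-by stage72 ✓
(stage71, stage68): stage71 overlapped-by stage68 ✓
(stage71, stage69): stage71 overlapped-by stage69 ✓
(stage72, stage67): stage72 overlapped-by stage67 ✓
(stage72, stage68): stage72 overlapped-by stage68 ✓
(stage72, stage69): stage72 overlapped-by stage69 ✓
(stage73, stage60): stage73 overlapped-by stage60 ✓
... plus 2 further pairs not listed.
Count: 26.

26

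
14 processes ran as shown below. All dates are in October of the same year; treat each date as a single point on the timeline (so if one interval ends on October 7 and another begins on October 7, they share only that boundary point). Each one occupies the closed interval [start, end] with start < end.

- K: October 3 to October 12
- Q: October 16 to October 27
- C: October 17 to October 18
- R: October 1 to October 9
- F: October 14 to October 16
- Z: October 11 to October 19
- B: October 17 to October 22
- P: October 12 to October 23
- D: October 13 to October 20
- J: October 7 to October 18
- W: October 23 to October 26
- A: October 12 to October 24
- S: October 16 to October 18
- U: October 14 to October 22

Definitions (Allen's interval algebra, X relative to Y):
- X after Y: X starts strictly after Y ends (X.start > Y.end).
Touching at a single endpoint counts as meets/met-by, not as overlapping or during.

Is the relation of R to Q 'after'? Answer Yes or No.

No

R = [October 1, October 9], Q = [October 16, October 27].
Actual relation of R to Q: before.
Asked whether 'after' holds → No.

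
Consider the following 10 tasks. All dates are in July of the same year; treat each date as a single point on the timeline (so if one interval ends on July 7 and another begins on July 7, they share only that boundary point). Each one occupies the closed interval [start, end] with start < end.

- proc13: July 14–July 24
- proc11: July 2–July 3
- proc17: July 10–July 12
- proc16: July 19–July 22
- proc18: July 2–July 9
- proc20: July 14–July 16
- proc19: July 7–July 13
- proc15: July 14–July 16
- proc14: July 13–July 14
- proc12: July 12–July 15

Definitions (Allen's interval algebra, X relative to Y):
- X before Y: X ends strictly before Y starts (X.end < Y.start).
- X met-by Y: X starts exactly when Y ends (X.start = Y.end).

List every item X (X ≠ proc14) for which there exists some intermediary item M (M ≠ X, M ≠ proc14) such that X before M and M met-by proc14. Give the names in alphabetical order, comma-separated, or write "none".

Target proc14 = [July 13, July 14].
Intermediaries M with M met-by proc14: proc13, proc15, proc20.
Via proc13 — items with X before proc13: proc11, proc17, proc18, proc19.
Via proc15 — items with X before proc15: proc11, proc17, proc18, proc19.
Via proc20 — items with X before proc20: proc11, proc17, proc18, proc19.
Union: proc11, proc17, proc18, proc19.

proc11, proc17, proc18, proc19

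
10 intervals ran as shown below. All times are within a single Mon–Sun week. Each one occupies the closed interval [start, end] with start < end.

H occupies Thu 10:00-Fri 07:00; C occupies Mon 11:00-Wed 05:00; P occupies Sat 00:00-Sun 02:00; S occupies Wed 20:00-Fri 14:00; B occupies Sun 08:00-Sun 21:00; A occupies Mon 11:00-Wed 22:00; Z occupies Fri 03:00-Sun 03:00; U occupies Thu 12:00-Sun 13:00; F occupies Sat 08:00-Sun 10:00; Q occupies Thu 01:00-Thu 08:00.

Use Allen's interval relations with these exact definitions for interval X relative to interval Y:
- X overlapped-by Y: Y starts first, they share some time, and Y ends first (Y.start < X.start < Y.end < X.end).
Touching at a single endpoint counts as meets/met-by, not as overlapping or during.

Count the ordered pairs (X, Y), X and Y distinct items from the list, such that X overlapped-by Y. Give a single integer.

9

Checking all 90 ordered pairs for relation 'overlapped-by'; matching pairs in alphabetical order:
(B, F): B overlapped-by F ✓
(B, U): B overlapped-by U ✓
(F, P): F overlapped-by P ✓
(F, Z): F overlapped-by Z ✓
(S, A): S overlapped-by A ✓
(U, H): U overlapped-by H ✓
(U, S): U overlapped-by S ✓
(Z, H): Z overlapped-by H ✓
(Z, S): Z overlapped-by S ✓
Count: 9.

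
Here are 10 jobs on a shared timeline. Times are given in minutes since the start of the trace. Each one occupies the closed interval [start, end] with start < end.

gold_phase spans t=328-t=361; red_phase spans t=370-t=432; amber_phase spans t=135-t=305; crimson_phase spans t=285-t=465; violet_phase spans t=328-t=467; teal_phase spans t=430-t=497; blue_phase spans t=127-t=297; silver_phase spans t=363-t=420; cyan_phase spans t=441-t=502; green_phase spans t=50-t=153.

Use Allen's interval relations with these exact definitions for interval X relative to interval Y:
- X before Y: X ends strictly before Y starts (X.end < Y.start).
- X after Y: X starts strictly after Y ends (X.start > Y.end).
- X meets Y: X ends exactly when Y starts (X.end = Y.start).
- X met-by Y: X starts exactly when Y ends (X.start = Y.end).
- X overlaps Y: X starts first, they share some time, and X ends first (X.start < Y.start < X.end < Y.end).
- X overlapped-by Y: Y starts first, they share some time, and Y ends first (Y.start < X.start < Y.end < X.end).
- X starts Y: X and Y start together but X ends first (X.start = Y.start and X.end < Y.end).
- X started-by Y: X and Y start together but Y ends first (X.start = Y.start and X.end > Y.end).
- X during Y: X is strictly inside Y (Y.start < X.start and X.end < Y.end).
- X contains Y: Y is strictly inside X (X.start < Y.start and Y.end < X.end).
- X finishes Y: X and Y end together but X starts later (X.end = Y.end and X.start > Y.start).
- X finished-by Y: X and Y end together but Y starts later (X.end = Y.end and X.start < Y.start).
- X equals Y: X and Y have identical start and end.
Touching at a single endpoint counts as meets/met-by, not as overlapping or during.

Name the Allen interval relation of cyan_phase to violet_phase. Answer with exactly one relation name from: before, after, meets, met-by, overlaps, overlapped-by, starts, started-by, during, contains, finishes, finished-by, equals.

overlapped-by

cyan_phase = [t=441, t=502]; violet_phase = [t=328, t=467].
Compare endpoints: cyan_phase.start > violet_phase.start, cyan_phase.start < violet_phase.end, cyan_phase.end > violet_phase.start, cyan_phase.end > violet_phase.end.
That pattern is 'overlapped-by'.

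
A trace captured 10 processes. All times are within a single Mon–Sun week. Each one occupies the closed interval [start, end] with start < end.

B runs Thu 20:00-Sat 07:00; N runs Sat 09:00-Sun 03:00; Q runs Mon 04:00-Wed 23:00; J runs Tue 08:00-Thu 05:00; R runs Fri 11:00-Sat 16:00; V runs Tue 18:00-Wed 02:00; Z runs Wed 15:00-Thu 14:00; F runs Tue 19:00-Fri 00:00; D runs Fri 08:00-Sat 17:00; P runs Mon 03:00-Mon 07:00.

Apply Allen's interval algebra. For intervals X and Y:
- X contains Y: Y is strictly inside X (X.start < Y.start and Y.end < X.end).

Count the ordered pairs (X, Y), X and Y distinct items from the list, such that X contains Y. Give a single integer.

Checking all 90 ordered pairs for relation 'contains'; matching pairs in alphabetical order:
(D, R): D contains R ✓
(F, Z): F contains Z ✓
(J, V): J contains V ✓
(Q, V): Q contains V ✓
Count: 4.

4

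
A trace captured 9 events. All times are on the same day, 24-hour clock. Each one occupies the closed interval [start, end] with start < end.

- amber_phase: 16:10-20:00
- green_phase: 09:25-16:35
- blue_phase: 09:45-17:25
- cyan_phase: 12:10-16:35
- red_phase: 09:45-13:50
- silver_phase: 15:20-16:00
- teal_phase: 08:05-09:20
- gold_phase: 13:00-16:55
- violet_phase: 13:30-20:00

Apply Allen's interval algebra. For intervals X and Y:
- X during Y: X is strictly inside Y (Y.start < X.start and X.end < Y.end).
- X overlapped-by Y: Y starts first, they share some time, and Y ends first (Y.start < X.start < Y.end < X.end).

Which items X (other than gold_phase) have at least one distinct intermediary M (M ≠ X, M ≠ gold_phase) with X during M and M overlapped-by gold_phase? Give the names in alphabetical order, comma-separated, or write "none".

Target gold_phase = [13:00, 16:55].
Intermediaries M with M overlapped-by gold_phase: amber_phase, violet_phase.
Via amber_phase — items with X during amber_phase: none.
Via violet_phase — items with X during violet_phase: silver_phase.
Union: silver_phase.

silver_phase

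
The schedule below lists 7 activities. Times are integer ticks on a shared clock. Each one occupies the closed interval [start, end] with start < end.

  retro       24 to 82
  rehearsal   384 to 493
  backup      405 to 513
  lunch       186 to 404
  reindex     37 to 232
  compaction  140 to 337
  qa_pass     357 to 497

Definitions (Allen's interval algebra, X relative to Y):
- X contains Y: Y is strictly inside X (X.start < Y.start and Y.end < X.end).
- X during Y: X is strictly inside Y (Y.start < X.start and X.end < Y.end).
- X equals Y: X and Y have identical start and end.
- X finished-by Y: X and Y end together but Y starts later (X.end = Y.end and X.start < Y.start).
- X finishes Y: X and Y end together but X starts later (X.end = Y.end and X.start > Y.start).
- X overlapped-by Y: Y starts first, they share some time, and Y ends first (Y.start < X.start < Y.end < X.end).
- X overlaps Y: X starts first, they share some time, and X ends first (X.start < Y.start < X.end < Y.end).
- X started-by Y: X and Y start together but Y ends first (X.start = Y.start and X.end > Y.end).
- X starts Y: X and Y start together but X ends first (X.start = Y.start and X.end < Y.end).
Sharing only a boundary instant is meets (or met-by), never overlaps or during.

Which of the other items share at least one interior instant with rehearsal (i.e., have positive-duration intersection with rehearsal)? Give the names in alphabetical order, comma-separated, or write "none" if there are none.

Target rehearsal = [384, 493].
backup [405, 513] → overlapped-by → yes.
compaction [140, 337] → before → no.
lunch [186, 404] → overlaps → yes.
qa_pass [357, 497] → contains → yes.
reindex [37, 232] → before → no.
retro [24, 82] → before → no.
Result: backup, lunch, qa_pass.

backup, lunch, qa_pass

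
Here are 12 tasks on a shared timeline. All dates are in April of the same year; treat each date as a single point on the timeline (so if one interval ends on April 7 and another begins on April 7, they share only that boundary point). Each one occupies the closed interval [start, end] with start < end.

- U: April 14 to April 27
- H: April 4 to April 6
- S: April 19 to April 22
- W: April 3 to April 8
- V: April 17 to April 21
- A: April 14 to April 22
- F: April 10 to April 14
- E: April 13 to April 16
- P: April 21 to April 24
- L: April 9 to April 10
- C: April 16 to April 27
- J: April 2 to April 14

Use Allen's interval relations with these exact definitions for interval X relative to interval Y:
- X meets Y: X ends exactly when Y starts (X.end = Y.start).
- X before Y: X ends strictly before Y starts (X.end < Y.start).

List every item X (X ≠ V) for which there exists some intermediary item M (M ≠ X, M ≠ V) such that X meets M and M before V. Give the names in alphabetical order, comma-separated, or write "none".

L

Target V = [April 17, April 21].
Intermediaries M with M before V: E, F, H, J, L, W.
Via E — items with X meets E: none.
Via F — items with X meets F: L.
Via H — items with X meets H: none.
Via J — items with X meets J: none.
Via L — items with X meets L: none.
Via W — items with X meets W: none.
Union: L.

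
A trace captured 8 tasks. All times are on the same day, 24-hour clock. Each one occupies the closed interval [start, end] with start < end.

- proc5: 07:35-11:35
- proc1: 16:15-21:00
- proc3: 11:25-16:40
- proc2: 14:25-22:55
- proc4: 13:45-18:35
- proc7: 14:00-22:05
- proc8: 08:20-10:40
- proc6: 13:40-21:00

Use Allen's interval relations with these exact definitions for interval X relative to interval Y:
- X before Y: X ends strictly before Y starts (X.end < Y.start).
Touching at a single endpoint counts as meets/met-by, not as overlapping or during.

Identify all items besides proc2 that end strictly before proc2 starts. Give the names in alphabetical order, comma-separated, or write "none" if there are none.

Target proc2 = [14:25, 22:55].
proc1 [16:15, 21:00] → during → no.
proc3 [11:25, 16:40] → overlaps → no.
proc4 [13:45, 18:35] → overlaps → no.
proc5 [07:35, 11:35] → before → yes.
proc6 [13:40, 21:00] → overlaps → no.
proc7 [14:00, 22:05] → overlaps → no.
proc8 [08:20, 10:40] → before → yes.
Result: proc5, proc8.

proc5, proc8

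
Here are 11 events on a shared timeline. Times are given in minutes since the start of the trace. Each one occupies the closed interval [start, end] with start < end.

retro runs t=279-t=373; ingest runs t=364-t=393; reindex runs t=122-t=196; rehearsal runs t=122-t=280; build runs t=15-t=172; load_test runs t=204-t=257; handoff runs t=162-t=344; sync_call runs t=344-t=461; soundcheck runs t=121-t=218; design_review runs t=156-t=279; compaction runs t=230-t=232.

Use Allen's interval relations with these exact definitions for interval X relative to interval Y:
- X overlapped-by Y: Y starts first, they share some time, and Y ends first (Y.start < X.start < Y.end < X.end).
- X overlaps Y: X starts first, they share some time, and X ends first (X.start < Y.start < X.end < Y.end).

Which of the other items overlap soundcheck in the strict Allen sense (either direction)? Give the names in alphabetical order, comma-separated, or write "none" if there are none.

build, design_review, handoff, load_test, rehearsal

Target soundcheck = [t=121, t=218].
build [t=15, t=172] → overlaps → yes.
compaction [t=230, t=232] → after → no.
design_review [t=156, t=279] → overlapped-by → yes.
handoff [t=162, t=344] → overlapped-by → yes.
ingest [t=364, t=393] → after → no.
load_test [t=204, t=257] → overlapped-by → yes.
rehearsal [t=122, t=280] → overlapped-by → yes.
reindex [t=122, t=196] → during → no.
retro [t=279, t=373] → after → no.
sync_call [t=344, t=461] → after → no.
Result: build, design_review, handoff, load_test, rehearsal.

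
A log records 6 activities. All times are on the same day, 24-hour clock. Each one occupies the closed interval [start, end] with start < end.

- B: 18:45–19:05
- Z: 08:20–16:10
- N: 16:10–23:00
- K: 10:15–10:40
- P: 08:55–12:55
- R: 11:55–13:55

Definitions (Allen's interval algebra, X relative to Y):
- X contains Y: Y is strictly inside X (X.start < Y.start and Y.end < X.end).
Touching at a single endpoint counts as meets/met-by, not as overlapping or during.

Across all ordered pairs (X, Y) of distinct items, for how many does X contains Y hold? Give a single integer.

Checking all 30 ordered pairs for relation 'contains'; matching pairs in alphabetical order:
(N, B): N contains B ✓
(P, K): P contains K ✓
(Z, K): Z contains K ✓
(Z, P): Z contains P ✓
(Z, R): Z contains R ✓
Count: 5.

5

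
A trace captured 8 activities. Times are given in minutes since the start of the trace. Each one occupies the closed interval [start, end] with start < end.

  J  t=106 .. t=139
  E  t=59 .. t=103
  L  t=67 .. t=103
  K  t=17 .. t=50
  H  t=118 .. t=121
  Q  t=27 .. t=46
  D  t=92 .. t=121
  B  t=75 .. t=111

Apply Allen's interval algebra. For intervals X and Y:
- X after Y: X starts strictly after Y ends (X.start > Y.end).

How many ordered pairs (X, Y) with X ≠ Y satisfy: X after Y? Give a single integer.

Checking all 56 ordered pairs for relation 'after'; matching pairs in alphabetical order:
(B, K): B after K ✓
(B, Q): B after Q ✓
(D, K): D after K ✓
(D, Q): D after Q ✓
(E, K): E after K ✓
(E, Q): E after Q ✓
(H, B): H after B ✓
(H, E): H after E ✓
(H, K): H after K ✓
(H, L): H after L ✓
(H, Q): H after Q ✓
(J, E): J after E ✓
(J, K): J after K ✓
(J, L): J after L ✓
(J, Q): J after Q ✓
(L, K): L after K ✓
(L, Q): L after Q ✓
Count: 17.

17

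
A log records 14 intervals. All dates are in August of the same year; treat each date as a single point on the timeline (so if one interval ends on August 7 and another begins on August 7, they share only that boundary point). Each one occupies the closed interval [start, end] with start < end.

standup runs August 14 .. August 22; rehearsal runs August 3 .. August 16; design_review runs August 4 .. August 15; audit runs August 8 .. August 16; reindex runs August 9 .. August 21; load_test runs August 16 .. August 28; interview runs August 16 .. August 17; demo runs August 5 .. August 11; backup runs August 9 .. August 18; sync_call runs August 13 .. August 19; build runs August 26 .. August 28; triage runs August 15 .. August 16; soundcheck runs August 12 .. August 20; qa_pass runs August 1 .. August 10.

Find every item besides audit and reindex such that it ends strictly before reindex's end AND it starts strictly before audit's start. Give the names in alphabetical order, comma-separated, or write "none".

demo, design_review, qa_pass, rehearsal

Conditions: its end is strictly before reindex's end (X.end < August 21) AND its start is strictly before audit's start (X.start < August 8).
backup: end August 18 < August 21? ✓; start August 9 < August 8? ✗ → no.
build: end August 28 < August 21? ✗; start August 26 < August 8? ✗ → no.
demo: end August 11 < August 21? ✓; start August 5 < August 8? ✓ → yes.
design_review: end August 15 < August 21? ✓; start August 4 < August 8? ✓ → yes.
interview: end August 17 < August 21? ✓; start August 16 < August 8? ✗ → no.
load_test: end August 28 < August 21? ✗; start August 16 < August 8? ✗ → no.
qa_pass: end August 10 < August 21? ✓; start August 1 < August 8? ✓ → yes.
rehearsal: end August 16 < August 21? ✓; start August 3 < August 8? ✓ → yes.
soundcheck: end August 20 < August 21? ✓; start August 12 < August 8? ✗ → no.
standup: end August 22 < August 21? ✗; start August 14 < August 8? ✗ → no.
sync_call: end August 19 < August 21? ✓; start August 13 < August 8? ✗ → no.
triage: end August 16 < August 21? ✓; start August 15 < August 8? ✗ → no.
Result: demo, design_review, qa_pass, rehearsal.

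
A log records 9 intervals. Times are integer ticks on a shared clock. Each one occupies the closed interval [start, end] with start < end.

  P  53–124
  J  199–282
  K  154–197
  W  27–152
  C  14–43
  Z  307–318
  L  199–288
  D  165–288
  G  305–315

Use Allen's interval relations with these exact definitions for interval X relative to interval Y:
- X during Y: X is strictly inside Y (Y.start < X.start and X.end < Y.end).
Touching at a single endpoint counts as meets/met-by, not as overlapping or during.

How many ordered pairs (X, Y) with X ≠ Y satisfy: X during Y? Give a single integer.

Checking all 72 ordered pairs for relation 'during'; matching pairs in alphabetical order:
(J, D): J during D ✓
(P, W): P during W ✓
Count: 2.

2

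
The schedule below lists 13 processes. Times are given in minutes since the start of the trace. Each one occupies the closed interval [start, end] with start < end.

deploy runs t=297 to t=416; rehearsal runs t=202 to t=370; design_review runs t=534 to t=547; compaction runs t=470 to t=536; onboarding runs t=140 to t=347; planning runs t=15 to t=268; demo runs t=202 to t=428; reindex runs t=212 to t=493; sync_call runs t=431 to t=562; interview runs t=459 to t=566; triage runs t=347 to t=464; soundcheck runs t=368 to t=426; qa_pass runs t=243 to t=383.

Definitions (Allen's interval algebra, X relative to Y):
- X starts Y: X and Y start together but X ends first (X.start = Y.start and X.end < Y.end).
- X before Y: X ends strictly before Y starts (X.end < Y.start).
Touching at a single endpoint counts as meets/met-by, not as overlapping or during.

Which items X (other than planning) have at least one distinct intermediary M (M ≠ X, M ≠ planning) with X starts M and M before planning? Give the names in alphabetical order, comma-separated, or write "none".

none

Target planning = [t=15, t=268].
Intermediaries M with M before planning: none.
Union: none.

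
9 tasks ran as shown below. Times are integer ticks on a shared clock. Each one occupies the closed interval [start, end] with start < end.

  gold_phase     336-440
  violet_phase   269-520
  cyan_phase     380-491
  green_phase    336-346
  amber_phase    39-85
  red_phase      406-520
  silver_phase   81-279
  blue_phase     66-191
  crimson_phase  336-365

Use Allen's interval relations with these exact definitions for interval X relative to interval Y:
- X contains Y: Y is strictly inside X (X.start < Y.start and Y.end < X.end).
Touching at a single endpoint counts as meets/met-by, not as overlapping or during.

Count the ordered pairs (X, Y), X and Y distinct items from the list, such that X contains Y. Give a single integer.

Checking all 72 ordered pairs for relation 'contains'; matching pairs in alphabetical order:
(violet_phase, crimson_phase): violet_phase contains crimson_phase ✓
(violet_phase, cyan_phase): violet_phase contains cyan_phase ✓
(violet_phase, gold_phase): violet_phase contains gold_phase ✓
(violet_phase, green_phase): violet_phase contains green_phase ✓
Count: 4.

4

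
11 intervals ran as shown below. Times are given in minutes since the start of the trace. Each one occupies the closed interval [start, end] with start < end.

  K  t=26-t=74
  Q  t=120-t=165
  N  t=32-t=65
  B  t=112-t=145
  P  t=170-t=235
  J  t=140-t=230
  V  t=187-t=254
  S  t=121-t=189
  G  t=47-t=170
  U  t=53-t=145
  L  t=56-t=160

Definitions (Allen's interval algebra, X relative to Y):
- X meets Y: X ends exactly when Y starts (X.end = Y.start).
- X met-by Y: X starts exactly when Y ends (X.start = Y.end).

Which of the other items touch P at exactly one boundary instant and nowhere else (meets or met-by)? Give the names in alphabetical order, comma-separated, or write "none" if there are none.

Target P = [t=170, t=235].
B [t=112, t=145] → before → no.
G [t=47, t=170] → meets → yes.
J [t=140, t=230] → overlaps → no.
K [t=26, t=74] → before → no.
L [t=56, t=160] → before → no.
N [t=32, t=65] → before → no.
Q [t=120, t=165] → before → no.
S [t=121, t=189] → overlaps → no.
U [t=53, t=145] → before → no.
V [t=187, t=254] → overlapped-by → no.
Result: G.

G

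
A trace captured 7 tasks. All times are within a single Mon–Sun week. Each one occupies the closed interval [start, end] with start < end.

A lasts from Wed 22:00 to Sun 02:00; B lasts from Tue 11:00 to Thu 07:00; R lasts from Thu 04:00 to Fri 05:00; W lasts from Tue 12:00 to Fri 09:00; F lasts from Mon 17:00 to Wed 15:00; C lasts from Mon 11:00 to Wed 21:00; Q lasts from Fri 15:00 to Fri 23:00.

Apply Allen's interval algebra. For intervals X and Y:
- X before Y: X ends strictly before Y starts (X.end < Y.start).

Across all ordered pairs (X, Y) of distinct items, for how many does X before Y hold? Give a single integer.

9

Checking all 42 ordered pairs for relation 'before'; matching pairs in alphabetical order:
(B, Q): B before Q ✓
(C, A): C before A ✓
(C, Q): C before Q ✓
(C, R): C before R ✓
(F, A): F before A ✓
(F, Q): F before Q ✓
(F, R): F before R ✓
(R, Q): R before Q ✓
(W, Q): W before Q ✓
Count: 9.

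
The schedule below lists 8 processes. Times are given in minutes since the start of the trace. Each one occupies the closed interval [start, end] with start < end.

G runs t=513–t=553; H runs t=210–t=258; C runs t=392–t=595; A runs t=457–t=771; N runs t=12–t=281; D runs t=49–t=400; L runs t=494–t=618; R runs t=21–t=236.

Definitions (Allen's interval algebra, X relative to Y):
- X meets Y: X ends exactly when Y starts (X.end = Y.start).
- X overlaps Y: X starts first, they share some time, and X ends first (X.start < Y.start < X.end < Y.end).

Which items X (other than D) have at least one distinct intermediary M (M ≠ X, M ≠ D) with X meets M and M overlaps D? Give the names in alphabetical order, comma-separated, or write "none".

none

Target D = [t=49, t=400].
Intermediaries M with M overlaps D: N, R.
Via N — items with X meets N: none.
Via R — items with X meets R: none.
Union: none.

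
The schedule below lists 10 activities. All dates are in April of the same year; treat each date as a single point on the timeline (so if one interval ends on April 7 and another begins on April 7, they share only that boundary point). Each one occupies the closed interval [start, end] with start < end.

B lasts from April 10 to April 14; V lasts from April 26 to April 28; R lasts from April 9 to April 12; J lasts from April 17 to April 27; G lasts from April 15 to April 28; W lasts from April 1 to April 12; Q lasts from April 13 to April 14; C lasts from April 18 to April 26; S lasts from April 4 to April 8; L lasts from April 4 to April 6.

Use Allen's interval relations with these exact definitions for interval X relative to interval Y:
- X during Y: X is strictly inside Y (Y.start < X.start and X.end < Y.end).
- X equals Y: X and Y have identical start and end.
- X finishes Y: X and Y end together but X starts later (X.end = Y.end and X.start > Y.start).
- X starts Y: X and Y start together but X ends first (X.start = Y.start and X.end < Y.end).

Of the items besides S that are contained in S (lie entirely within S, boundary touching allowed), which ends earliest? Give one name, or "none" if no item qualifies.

Target S = [April 4, April 8].
B [April 10, April 14] → after → excluded.
C [April 18, April 26] → after → excluded.
G [April 15, April 28] → after → excluded.
J [April 17, April 27] → after → excluded.
L [April 4, April 6] → starts → candidate.
Q [April 13, April 14] → after → excluded.
R [April 9, April 12] → after → excluded.
V [April 26, April 28] → after → excluded.
W [April 1, April 12] → contains → excluded.
Among candidates, earliest end is April 6 → L.

L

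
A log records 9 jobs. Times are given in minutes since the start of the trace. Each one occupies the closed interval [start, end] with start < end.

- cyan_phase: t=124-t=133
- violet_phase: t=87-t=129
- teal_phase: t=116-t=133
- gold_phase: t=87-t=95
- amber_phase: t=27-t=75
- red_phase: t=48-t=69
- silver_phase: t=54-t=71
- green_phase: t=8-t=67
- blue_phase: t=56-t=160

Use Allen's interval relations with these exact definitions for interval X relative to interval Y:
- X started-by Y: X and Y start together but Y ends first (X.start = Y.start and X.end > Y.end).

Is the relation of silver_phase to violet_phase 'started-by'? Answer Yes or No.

No

silver_phase = [t=54, t=71], violet_phase = [t=87, t=129].
Actual relation of silver_phase to violet_phase: before.
Asked whether 'started-by' holds → No.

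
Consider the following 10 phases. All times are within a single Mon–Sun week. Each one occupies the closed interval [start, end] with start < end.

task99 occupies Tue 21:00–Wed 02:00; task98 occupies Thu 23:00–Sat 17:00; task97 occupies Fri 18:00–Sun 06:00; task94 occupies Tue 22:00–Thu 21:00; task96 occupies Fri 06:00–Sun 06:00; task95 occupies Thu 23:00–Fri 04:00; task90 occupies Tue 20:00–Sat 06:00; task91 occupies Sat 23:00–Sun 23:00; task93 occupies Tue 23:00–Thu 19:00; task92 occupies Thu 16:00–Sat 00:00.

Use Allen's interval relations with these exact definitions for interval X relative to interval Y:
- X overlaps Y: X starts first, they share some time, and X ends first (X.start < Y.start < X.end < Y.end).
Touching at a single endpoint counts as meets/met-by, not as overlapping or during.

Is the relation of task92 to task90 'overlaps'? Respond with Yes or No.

task92 = [Thu 16:00, Sat 00:00], task90 = [Tue 20:00, Sat 06:00].
Actual relation of task92 to task90: during.
Asked whether 'overlaps' holds → No.

No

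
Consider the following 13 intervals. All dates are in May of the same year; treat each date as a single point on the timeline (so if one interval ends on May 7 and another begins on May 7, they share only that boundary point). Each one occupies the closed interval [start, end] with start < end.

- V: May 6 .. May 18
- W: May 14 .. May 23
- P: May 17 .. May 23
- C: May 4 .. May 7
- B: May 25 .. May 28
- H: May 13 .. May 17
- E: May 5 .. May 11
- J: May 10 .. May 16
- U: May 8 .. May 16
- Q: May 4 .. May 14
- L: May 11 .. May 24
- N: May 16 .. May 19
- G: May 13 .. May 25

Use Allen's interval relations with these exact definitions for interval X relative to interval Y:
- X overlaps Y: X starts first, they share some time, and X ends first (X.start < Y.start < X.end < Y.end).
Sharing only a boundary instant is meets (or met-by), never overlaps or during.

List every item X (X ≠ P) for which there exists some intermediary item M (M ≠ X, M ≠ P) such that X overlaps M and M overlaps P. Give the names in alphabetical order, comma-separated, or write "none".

C, E, H, Q, V

Target P = [May 17, May 23].
Intermediaries M with M overlaps P: N, V.
Via N — items with X overlaps N: H, V.
Via V — items with X overlaps V: C, E, Q.
Union: C, E, H, Q, V.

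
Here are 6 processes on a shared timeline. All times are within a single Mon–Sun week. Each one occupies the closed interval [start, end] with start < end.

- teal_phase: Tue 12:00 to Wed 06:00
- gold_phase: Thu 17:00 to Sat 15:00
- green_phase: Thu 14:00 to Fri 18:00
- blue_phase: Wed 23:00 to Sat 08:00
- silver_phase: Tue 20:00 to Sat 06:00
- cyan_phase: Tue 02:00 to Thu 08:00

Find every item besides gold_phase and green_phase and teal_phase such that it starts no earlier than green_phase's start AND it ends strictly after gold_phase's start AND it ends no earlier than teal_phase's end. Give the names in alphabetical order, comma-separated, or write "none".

Conditions: its start is no earlier than green_phase's start (X.start >= Thu 14:00) AND its end is strictly after gold_phase's start (X.end > Thu 17:00) AND its end is no earlier than teal_phase's end (X.end >= Wed 06:00).
blue_phase: start Wed 23:00 >= Thu 14:00? ✗; end Sat 08:00 > Thu 17:00? ✓; end Sat 08:00 >= Wed 06:00? ✓ → no.
cyan_phase: start Tue 02:00 >= Thu 14:00? ✗; end Thu 08:00 > Thu 17:00? ✗; end Thu 08:00 >= Wed 06:00? ✓ → no.
silver_phase: start Tue 20:00 >= Thu 14:00? ✗; end Sat 06:00 > Thu 17:00? ✓; end Sat 06:00 >= Wed 06:00? ✓ → no.
Result: none.

none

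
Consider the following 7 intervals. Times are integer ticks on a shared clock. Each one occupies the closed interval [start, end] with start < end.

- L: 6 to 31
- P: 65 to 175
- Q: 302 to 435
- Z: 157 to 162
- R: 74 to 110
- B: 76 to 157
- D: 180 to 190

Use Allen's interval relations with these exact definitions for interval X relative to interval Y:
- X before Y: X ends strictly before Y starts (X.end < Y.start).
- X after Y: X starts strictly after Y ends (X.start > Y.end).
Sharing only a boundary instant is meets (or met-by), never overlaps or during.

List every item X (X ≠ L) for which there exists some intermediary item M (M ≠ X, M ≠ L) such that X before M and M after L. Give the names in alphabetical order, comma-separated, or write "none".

Target L = [6, 31].
Intermediaries M with M after L: B, D, P, Q, R, Z.
Via B — items with X before B: none.
Via D — items with X before D: B, P, R, Z.
Via P — items with X before P: none.
Via Q — items with X before Q: B, D, P, R, Z.
Via R — items with X before R: none.
Via Z — items with X before Z: R.
Union: B, D, P, R, Z.

B, D, P, R, Z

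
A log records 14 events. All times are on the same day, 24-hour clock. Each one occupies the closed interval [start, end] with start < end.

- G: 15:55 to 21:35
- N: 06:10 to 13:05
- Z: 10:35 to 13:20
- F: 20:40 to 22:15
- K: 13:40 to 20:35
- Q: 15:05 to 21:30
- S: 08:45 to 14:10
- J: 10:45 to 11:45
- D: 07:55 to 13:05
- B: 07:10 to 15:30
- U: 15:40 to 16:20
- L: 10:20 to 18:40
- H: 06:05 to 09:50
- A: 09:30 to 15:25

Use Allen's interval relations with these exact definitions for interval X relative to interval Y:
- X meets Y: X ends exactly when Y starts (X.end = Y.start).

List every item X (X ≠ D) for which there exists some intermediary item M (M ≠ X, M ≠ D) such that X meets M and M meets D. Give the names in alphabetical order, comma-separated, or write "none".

Target D = [07:55, 13:05].
Intermediaries M with M meets D: none.
Union: none.

none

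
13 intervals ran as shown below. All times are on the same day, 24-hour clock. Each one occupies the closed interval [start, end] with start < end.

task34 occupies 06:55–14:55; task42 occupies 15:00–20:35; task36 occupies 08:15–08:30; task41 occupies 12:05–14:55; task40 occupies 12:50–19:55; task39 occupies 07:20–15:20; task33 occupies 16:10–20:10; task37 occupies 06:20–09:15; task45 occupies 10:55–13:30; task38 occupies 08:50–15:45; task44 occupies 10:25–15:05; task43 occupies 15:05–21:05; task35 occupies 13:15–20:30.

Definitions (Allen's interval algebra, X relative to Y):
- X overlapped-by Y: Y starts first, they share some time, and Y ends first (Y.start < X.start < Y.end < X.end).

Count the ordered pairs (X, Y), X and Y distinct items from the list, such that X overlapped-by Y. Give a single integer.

Checking all 156 ordered pairs for relation 'overlapped-by'; matching pairs in alphabetical order:
(task33, task40): task33 overlapped-by task40 ✓
(task34, task37): task34 overlapped-by task37 ✓
(task35, task34): task35 overlapped-by task34 ✓
(task35, task38): task35 overlapped-by task38 ✓
(task35, task39): task35 overlapped-by task39 ✓
(task35, task40): task35 overlapped-by task40 ✓
(task35, task41): task35 overlapped-by task41 ✓
(task35, task44): task35 overlapped-by task44 ✓
(task35, task45): task35 overlapped-by task45 ✓
(task38, task34): task38 overlapped-by task34 ✓
(task38, task37): task38 overlapped-by task37 ✓
(task38, task39): task38 overlapped-by task39 ✓
(task39, task34): task39 overlapped-by task34 ✓
(task39, task37): task39 overlapped-by task37 ✓
(task40, task34): task40 overlapped-by task34 ✓
(task40, task38): task40 overlapped-by task38 ✓
(task40, task39): task40 overlapped-by task39 ✓
(task40, task41): task40 overlapped-by task41 ✓
(task40, task44): task40 overlapped-by task44 ✓
(task40, task45): task40 overlapped-by task45 ✓
(task41, task45): task41 overlapped-by task45 ✓
(task42, task35): task42 overlapped-by task35 ✓
(task42, task38): task42 overlapped-by task38 ✓
(task42, task39): task42 overlapped-by task39 ✓
... plus 8 further pairs not listed.
Count: 32.

32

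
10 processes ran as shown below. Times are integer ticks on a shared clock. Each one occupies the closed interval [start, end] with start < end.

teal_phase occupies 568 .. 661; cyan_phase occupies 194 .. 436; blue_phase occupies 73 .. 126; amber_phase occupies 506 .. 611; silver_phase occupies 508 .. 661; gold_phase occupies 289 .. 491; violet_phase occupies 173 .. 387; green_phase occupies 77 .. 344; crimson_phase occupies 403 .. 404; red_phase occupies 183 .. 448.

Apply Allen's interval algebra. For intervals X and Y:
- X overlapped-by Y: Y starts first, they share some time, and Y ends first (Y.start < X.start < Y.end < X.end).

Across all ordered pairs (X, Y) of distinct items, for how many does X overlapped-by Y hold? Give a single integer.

12

Checking all 90 ordered pairs for relation 'overlapped-by'; matching pairs in alphabetical order:
(cyan_phase, green_phase): cyan_phase overlapped-by green_phase ✓
(cyan_phase, violet_phase): cyan_phase overlapped-by violet_phase ✓
(gold_phase, cyan_phase): gold_phase overlapped-by cyan_phase ✓
(gold_phase, green_phase): gold_phase overlapped-by green_phase ✓
(gold_phase, red_phase): gold_phase overlapped-by red_phase ✓
(gold_phase, violet_phase): gold_phase overlapped-by violet_phase ✓
(green_phase, blue_phase): green_phase overlapped-by blue_phase ✓
(red_phase, green_phase): red_phase overlapped-by green_phase ✓
(red_phase, violet_phase): red_phase overlapped-by violet_phase ✓
(silver_phase, amber_phase): silver_phase overlapped-by amber_phase ✓
(teal_phase, amber_phase): teal_phase overlapped-by amber_phase ✓
(violet_phase, green_phase): violet_phase overlapped-by green_phase ✓
Count: 12.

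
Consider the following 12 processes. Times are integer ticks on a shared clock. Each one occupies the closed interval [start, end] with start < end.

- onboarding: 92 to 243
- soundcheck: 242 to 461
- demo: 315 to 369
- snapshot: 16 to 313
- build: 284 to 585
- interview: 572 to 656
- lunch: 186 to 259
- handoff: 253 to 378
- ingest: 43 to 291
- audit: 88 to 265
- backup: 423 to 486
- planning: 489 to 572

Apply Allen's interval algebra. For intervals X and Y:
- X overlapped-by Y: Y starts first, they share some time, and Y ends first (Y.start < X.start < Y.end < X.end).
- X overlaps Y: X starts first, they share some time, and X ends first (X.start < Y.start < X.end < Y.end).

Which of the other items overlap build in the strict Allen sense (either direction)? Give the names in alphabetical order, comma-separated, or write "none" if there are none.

Target build = [284, 585].
audit [88, 265] → before → no.
backup [423, 486] → during → no.
demo [315, 369] → during → no.
handoff [253, 378] → overlaps → yes.
ingest [43, 291] → overlaps → yes.
interview [572, 656] → overlapped-by → yes.
lunch [186, 259] → before → no.
onboarding [92, 243] → before → no.
planning [489, 572] → during → no.
snapshot [16, 313] → overlaps → yes.
soundcheck [242, 461] → overlaps → yes.
Result: handoff, ingest, interview, snapshot, soundcheck.

handoff, ingest, interview, snapshot, soundcheck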